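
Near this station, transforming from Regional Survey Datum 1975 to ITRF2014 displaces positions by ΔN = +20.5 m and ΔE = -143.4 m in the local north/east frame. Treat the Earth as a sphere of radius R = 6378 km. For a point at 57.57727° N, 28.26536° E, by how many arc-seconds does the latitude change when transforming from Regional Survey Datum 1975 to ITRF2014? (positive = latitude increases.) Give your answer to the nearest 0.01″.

Δφ = 0.66″

On a sphere of radius R, 1 rad of latitude = R, so Δφ = ΔN / R = 20.5 / 6378000 = 3.2142e-06 rad = 0.663″.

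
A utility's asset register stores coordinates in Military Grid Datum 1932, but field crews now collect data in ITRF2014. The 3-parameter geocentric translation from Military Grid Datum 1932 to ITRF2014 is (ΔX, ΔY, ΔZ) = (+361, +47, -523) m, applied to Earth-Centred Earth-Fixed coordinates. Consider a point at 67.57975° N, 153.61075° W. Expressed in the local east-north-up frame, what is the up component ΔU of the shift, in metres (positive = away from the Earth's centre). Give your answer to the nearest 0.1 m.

ΔU = -614.8 m

At φ = 67.57975°, λ = -153.61075°: sin φ = 0.924411, cos φ = 0.381397, sin λ = -0.444467, cos λ = -0.895795.
ΔU = cos φ cos λ·ΔX + cos φ sin λ·ΔY + sin φ·ΔZ = (0.381397)(-0.895795)(361) + (0.381397)(-0.444467)(47) + (0.924411)(-523) = -614.77 m.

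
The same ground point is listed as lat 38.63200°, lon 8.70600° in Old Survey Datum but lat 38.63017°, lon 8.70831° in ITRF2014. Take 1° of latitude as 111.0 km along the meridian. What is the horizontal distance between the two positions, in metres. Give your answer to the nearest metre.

Δφ = 38.63017° − 38.63200° = -0.00183°; Δλ = 8.70831° − 8.70600° = +0.00231°.
ΔN = Δφ × 111000 = -203.1 m; ΔE = Δλ × 111000 × cos(38.63200°) = +0.00231 × 111000 × 0.781172 = 200.3 m.
Distance = √(ΔE² + ΔN²) = √(200.3² + (-203.1)²) = 285.3 m.

285 m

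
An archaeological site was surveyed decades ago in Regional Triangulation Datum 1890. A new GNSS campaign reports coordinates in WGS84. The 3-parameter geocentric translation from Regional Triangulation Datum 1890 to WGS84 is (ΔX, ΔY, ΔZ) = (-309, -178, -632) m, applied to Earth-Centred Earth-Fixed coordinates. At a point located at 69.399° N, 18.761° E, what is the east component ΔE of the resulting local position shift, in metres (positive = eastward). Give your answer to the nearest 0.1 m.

The local east axis at (φ, λ) is (−sin λ, cos λ, 0), so ΔE = −sin(18.761°)·(-309) + cos(18.761°)·(-178) = -69.16 m.

ΔE = -69.2 m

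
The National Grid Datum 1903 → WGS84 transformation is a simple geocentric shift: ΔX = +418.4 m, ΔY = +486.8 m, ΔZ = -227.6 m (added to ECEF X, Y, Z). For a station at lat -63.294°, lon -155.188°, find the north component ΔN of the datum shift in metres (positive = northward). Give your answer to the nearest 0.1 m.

ΔN = -624.0 m

The local north axis is (−sin φ cos λ, −sin φ sin λ, cos φ), giving ΔN = -339.264 − 182.490 − 102.286 = -624.04 m.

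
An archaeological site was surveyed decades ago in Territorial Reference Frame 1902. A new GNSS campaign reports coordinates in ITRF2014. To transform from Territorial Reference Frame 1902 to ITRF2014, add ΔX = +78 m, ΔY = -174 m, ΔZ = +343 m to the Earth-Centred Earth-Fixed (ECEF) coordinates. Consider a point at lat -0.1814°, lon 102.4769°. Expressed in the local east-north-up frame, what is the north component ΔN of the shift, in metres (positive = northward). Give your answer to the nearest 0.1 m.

ΔN = 342.4 m

The local north axis is (−sin φ cos λ, −sin φ sin λ, cos φ), giving ΔN = -0.053 − 0.538 + 342.998 = 342.41 m.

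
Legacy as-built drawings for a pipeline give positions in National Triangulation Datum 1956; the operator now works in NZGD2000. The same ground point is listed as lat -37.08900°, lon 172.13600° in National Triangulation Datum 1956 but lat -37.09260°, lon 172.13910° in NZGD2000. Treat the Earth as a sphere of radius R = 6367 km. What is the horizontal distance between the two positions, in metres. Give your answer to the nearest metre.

485 m

Δφ = -37.09260° − -37.08900° = -0.00360°; Δλ = 172.13910° − 172.13600° = +0.00310°.
1° along a meridian = πR/180 = 111125 m.
ΔN = Δφ × 111125 = -400.1 m; ΔE = Δλ × 111125 × cos(-37.08900°) = +0.00310 × 111125 × 0.797700 = 274.8 m.
Distance = √(ΔE² + ΔN²) = √(274.8² + (-400.1)²) = 485.3 m.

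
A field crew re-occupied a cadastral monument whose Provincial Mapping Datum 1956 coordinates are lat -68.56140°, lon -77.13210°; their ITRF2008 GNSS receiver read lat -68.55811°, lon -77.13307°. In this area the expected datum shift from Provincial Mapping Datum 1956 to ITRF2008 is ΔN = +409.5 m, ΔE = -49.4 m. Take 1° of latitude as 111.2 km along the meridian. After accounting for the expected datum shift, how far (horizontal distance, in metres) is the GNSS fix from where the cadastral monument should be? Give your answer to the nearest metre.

Observed coordinate differences: Δφ = +0.00329°, Δλ = -0.00097°.
Converting to metres (1° lat = 111200 m, cos φ = 0.365504): observed ΔN = 365.8 m, observed ΔE = -39.4 m.
Subtracting the expected shift leaves a residual of 365.8 − (409.5) = -43.7 m north and -39.4 − (-49.4) = 10.0 m east.
Residual distance = √((-43.7)² + 10.0²) = 44.8 m.

45 m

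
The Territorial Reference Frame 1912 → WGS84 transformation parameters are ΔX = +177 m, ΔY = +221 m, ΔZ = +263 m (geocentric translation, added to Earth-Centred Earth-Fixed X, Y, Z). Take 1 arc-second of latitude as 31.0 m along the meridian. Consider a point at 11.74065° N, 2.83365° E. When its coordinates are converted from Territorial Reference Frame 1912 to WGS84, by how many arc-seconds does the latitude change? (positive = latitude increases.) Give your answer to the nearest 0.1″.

sin φ = 0.203482, cos φ = 0.979079, sin λ = 0.049436, cos λ = 0.998777.
North component: ΔN = −sin φ cos λ·ΔX − sin φ sin λ·ΔY + cos φ·ΔZ = −(0.203482)(0.998777)(177) − (0.203482)(0.049436)(221) + (0.979079)(263) = 219.30 m.
1° of latitude spans 3600 × 31.00 = 111600 m, so Δφ = 219.30 / 111600 × 3600 = 7.074″.

Δφ = 7.1″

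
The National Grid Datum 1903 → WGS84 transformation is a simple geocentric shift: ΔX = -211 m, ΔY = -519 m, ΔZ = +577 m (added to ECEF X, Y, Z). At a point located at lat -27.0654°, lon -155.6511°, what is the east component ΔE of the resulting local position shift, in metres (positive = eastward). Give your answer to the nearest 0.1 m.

At φ = -27.0654°, λ = -155.6511°: sin φ = -0.455007, cos φ = 0.890488, sin λ = -0.412292, cos λ = -0.911052.
ΔE = −sin λ·ΔX + cos λ·ΔY = −(-0.412292)·(-211) + (-0.911052)·(-519) = 385.84 m.

ΔE = 385.8 m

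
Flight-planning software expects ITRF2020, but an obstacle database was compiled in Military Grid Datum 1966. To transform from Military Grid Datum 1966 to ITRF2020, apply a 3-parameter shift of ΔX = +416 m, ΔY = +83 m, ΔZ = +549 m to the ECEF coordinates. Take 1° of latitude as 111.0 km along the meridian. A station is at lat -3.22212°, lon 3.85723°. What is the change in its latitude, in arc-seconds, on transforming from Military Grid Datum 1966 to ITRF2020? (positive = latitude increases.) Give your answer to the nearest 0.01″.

sin φ = -0.056207, cos φ = 0.998419, sin λ = 0.067271, cos λ = 0.997735.
North component: ΔN = −sin φ cos λ·ΔX − sin φ sin λ·ΔY + cos φ·ΔZ = −(-0.056207)(0.997735)(416) − (-0.056207)(0.067271)(83) + (0.998419)(549) = 571.78 m.
1° of latitude spans 111000 m, so Δφ = 571.78 / 111000 × 3600 = 18.544″.

Δφ = 18.54″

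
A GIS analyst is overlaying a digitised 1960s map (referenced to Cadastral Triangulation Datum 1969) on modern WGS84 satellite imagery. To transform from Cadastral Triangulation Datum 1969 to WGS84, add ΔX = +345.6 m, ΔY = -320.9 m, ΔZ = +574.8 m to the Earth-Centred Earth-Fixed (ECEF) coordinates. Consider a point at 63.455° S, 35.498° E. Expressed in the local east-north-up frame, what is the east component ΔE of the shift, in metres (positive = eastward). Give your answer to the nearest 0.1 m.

ΔE = -461.9 m

At φ = -63.455°, λ = 35.498°: sin φ = -0.894584, cos φ = 0.446901, sin λ = 0.580675, cos λ = 0.814136.
ΔE = −sin λ·ΔX + cos λ·ΔY = −(0.580675)·(345.6) + (0.814136)·(-320.9) = -461.94 m.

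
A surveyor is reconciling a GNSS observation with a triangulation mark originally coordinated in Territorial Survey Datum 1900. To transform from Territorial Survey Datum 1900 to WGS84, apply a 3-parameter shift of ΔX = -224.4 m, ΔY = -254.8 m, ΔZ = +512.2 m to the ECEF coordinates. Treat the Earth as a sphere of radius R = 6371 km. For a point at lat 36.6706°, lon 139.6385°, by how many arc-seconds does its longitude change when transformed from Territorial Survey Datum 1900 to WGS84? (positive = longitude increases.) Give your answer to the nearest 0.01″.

sin φ = 0.597214, cos φ = 0.802082, sin λ = 0.647608, cos λ = -0.761974.
East component: ΔE = −sin λ·ΔX + cos λ·ΔY = −(0.647608)(-224.4) + (-0.761974)(-254.8) = 339.47 m.
1° of latitude spans πR/180 = 111195 m; at latitude φ, 1° of longitude spans that × cos φ = 89187.5 m, so Δλ = 339.47 / 89187.5 × 3600 = 13.703″.

Δλ = 13.70″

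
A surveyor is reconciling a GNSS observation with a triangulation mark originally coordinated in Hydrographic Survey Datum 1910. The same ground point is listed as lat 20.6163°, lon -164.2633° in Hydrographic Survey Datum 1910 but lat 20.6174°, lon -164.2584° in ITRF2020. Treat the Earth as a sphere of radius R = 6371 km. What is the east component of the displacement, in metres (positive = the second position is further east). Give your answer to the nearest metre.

Δφ = 20.6174° − 20.6163° = +0.0011°; Δλ = -164.2584° − -164.2633° = +0.0049°.
1° along a meridian = πR/180 = 111195 m.
ΔN = Δφ × 111195 = 122.3 m; ΔE = Δλ × 111195 × cos(20.6163°) = +0.0049 × 111195 × 0.935959 = 510.0 m.

ΔE = 510 m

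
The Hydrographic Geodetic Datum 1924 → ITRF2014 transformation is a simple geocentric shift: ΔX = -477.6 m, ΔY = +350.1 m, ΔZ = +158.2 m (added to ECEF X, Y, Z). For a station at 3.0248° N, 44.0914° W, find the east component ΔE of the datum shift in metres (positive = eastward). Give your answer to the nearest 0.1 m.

ΔE = -80.9 m

At φ = 3.0248°, λ = -44.0914°: sin φ = 0.052768, cos φ = 0.998607, sin λ = -0.695805, cos λ = 0.718231.
ΔE = −sin λ·ΔX + cos λ·ΔY = −(-0.695805)·(-477.6) + (0.718231)·(350.1) = -80.86 m.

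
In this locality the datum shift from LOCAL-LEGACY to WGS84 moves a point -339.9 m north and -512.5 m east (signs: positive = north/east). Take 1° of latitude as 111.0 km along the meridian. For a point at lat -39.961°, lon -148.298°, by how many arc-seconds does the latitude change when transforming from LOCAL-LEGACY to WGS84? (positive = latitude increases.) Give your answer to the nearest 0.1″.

Δφ = -11.0″

1° of latitude = 111.0 km, so Δφ = -339.9 / 111000 = -0.0030622° = -11.024″.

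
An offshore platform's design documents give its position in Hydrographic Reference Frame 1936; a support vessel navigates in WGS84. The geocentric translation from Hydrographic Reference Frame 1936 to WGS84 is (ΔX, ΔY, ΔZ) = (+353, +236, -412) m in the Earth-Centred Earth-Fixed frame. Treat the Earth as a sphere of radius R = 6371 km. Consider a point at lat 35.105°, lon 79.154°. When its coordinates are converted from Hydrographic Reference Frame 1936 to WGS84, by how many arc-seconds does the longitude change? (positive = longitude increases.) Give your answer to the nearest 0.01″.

Δλ = -11.96″

sin φ = 0.575077, cos φ = 0.818100, sin λ = 0.982136, cos λ = 0.188170.
East component: ΔE = −sin λ·ΔX + cos λ·ΔY = −(0.982136)(353) + (0.188170)(236) = -302.29 m.
1° of latitude spans πR/180 = 111195 m; at latitude φ, 1° of longitude spans that × cos φ = 90968.5 m, so Δλ = -302.29 / 90968.5 × 3600 = -11.963″.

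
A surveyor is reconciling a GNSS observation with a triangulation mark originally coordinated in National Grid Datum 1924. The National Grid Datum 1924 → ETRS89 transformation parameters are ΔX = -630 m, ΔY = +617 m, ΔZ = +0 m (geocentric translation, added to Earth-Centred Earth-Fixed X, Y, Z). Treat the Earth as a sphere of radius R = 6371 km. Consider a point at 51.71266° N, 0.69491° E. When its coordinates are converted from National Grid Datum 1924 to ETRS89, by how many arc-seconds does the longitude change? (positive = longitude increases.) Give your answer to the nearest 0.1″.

sin φ = 0.784913, cos φ = 0.619606, sin λ = 0.012128, cos λ = 0.999926.
East component: ΔE = −sin λ·ΔX + cos λ·ΔY = −(0.012128)(-630) + (0.999926)(617) = 624.60 m.
1° of latitude spans πR/180 = 111195 m; at latitude φ, 1° of longitude spans that × cos φ = 68897.0 m, so Δλ = 624.60 / 68897.0 × 3600 = 32.636″.

Δλ = 32.6″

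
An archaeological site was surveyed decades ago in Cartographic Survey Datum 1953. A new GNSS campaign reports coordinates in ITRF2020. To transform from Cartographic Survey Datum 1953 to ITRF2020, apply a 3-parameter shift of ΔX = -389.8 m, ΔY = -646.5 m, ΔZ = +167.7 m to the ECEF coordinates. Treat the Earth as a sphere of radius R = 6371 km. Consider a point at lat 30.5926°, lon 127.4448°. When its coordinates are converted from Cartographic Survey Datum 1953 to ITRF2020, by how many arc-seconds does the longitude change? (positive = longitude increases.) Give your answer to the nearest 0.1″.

Δλ = 26.4″

sin φ = 0.508930, cos φ = 0.860808, sin λ = 0.793939, cos λ = -0.607997.
East component: ΔE = −sin λ·ΔX + cos λ·ΔY = −(0.793939)(-389.8) + (-0.607997)(-646.5) = 702.55 m.
1° of latitude spans πR/180 = 111195 m; at latitude φ, 1° of longitude spans that × cos φ = 95717.5 m, so Δλ = 702.55 / 95717.5 × 3600 = 26.423″.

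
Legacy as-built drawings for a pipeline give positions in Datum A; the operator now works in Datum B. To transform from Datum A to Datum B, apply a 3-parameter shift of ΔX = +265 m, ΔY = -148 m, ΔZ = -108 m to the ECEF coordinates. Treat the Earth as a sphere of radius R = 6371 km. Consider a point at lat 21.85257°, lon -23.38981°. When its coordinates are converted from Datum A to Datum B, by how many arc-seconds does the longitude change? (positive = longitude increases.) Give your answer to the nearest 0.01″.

Δλ = -1.07″

sin φ = 0.372220, cos φ = 0.928145, sin λ = -0.396985, cos λ = 0.917825.
East component: ΔE = −sin λ·ΔX + cos λ·ΔY = −(-0.396985)(265) + (0.917825)(-148) = -30.64 m.
1° of latitude spans πR/180 = 111195 m; at latitude φ, 1° of longitude spans that × cos φ = 103205.0 m, so Δλ = -30.64 / 103205.0 × 3600 = -1.069″.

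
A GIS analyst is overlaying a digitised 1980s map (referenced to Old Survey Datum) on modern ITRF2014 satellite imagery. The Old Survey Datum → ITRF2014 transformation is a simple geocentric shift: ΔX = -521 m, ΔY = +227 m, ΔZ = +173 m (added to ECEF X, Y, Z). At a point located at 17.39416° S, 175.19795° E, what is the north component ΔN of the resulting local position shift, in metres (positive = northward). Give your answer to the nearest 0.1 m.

The local north axis is (−sin φ cos λ, −sin φ sin λ, cos φ), giving ΔN = 155.203 + 5.681 + 165.089 = 325.97 m.

ΔN = 326.0 m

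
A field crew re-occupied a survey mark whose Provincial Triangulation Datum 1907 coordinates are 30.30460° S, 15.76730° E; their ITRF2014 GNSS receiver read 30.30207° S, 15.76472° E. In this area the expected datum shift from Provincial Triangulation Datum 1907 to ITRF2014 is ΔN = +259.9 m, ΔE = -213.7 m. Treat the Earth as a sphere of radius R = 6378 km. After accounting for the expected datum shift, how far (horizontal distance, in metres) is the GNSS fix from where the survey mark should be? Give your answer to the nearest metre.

41 m

Observed coordinate differences: Δφ = +0.00253°, Δλ = -0.00258°.
Converting to metres (1° lat = 111317 m, cos φ = 0.863355): observed ΔN = 281.6 m, observed ΔE = -248.0 m.
Subtracting the expected shift leaves a residual of 281.6 − (259.9) = 21.7 m north and -248.0 − (-213.7) = -34.3 m east.
Residual distance = √(21.7² + (-34.3)²) = 40.6 m.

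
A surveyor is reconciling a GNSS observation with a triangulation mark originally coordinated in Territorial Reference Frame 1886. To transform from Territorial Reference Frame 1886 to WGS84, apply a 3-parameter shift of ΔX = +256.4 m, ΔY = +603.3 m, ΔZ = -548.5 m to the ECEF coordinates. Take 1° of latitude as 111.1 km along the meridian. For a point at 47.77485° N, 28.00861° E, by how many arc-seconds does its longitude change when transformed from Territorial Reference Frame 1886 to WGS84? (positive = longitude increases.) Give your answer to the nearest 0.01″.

Δλ = 19.88″

sin φ = 0.740510, cos φ = 0.672046, sin λ = 0.469604, cos λ = 0.882877.
East component: ΔE = −sin λ·ΔX + cos λ·ΔY = −(0.469604)(256.4) + (0.882877)(603.3) = 412.23 m.
1° of latitude spans 111100 m; at latitude φ, 1° of longitude spans that × cos φ = 74664.3 m, so Δλ = 412.23 / 74664.3 × 3600 = 19.876″.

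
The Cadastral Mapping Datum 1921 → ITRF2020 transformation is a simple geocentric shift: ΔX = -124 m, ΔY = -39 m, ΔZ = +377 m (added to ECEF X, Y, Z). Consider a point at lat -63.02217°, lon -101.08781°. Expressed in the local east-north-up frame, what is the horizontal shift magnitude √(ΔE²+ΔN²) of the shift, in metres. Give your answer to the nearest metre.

At φ = -63.02217°, λ = -101.08781°: sin φ = -0.891182, cos φ = 0.453646, sin λ = -0.981334, cos λ = -0.192313.
ΔE = −sin λ·ΔX + cos λ·ΔY = −(-0.981334)·(-124) + (-0.192313)·(-39) = -114.19 m.
ΔN = −sin φ cos λ·ΔX − sin φ sin λ·ΔY + cos φ·ΔZ = −(-0.891182)(-0.192313)(-124) − (-0.891182)(-0.981334)(-39) + (0.453646)(377) = 226.38 m.
Horizontal magnitude = √(ΔE² + ΔN²) = √((-114.19)² + 226.38²) = 253.55 m.

254 m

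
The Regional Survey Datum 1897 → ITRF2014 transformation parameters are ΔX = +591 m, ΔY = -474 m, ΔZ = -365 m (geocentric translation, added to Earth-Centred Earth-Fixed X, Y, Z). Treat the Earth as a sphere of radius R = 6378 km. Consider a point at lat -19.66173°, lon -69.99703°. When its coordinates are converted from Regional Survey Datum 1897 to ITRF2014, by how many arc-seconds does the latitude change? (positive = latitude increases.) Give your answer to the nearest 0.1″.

sin φ = -0.336466, cos φ = 0.941695, sin λ = -0.939675, cos λ = 0.342069.
North component: ΔN = −sin φ cos λ·ΔX − sin φ sin λ·ΔY + cos φ·ΔZ = −(-0.336466)(0.342069)(591) − (-0.336466)(-0.939675)(-474) + (0.941695)(-365) = -125.83 m.
1° of latitude spans πR/180 = 111317 m, so Δφ = -125.83 / 111317 × 3600 = -4.069″.

Δφ = -4.1″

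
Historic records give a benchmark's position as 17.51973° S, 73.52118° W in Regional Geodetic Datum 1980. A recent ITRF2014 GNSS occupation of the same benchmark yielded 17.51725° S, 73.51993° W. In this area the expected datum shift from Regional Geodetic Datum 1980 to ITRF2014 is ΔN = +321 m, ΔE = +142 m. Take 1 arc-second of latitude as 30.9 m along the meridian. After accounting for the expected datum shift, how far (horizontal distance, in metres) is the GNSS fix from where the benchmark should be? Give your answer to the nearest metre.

Observed coordinate differences: Δφ = +0.00248°, Δλ = +0.00125°.
Converting to metres (1° lat = 111240 m, cos φ = 0.953613): observed ΔN = 275.9 m, observed ΔE = 132.6 m.
Subtracting the expected shift leaves a residual of 275.9 − (321) = -45.1 m north and 132.6 − (142) = -9.4 m east.
Residual distance = √((-45.1)² + (-9.4)²) = 46.1 m.

46 m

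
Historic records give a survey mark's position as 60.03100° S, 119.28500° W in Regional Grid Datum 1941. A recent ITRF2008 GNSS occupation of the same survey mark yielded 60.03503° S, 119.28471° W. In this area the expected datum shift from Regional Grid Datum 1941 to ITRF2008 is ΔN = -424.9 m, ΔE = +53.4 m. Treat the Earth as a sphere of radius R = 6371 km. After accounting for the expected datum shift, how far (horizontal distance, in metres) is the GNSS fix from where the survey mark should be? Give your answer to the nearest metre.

Observed coordinate differences: Δφ = -0.00403°, Δλ = +0.00029°.
Converting to metres (1° lat = 111195 m, cos φ = 0.499531): observed ΔN = -448.1 m, observed ΔE = 16.1 m.
Subtracting the expected shift leaves a residual of -448.1 − (-424.9) = -23.2 m north and 16.1 − (53.4) = -37.3 m east.
Residual distance = √((-23.2)² + (-37.3)²) = 43.9 m.

44 m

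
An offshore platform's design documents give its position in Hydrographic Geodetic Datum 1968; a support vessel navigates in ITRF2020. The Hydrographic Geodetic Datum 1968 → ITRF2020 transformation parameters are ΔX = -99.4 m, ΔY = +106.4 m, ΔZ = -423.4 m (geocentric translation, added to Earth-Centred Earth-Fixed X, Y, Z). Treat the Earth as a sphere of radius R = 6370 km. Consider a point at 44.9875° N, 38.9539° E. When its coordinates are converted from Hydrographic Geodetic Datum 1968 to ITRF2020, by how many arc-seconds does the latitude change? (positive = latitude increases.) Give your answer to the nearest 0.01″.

sin φ = 0.706952, cos φ = 0.707261, sin λ = 0.628695, cos λ = 0.777652.
North component: ΔN = −sin φ cos λ·ΔX − sin φ sin λ·ΔY + cos φ·ΔZ = −(0.706952)(0.777652)(-99.4) − (0.706952)(0.628695)(106.4) + (0.707261)(-423.4) = -292.10 m.
1° of latitude spans πR/180 = 111177 m, so Δφ = -292.10 / 111177 × 3600 = -9.458″.

Δφ = -9.46″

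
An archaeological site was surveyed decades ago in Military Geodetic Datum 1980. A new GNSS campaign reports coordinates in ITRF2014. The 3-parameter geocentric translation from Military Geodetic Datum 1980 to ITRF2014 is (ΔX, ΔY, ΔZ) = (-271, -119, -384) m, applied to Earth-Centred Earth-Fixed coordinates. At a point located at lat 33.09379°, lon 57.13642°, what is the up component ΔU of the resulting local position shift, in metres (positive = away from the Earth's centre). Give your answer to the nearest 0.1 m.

The local up (radial) axis is (cos φ cos λ, cos φ sin λ, sin φ), giving ΔU = -123.200 − 83.741 − 209.668 = -416.61 m.

ΔU = -416.6 m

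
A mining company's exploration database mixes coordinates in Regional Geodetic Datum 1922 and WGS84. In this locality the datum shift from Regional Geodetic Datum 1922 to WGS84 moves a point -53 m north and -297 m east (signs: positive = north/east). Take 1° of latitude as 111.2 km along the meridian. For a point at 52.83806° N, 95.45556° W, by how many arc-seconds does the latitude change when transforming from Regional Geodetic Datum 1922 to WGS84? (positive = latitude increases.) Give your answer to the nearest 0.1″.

Δφ = -1.7″

1° of latitude = 111.2 km, so Δφ = -53.0 / 111200 = -0.0004766° = -1.716″.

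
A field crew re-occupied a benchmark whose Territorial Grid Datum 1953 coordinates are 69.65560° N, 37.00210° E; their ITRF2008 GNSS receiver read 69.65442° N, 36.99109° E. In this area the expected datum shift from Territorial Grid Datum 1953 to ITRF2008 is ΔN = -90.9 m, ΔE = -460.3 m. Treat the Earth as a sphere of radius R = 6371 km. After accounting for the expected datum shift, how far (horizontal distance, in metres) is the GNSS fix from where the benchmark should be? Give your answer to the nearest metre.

Observed coordinate differences: Δφ = -0.00118°, Δλ = -0.01101°.
Converting to metres (1° lat = 111195 m, cos φ = 0.347662): observed ΔN = -131.2 m, observed ΔE = -425.6 m.
Subtracting the expected shift leaves a residual of -131.2 − (-90.9) = -40.3 m north and -425.6 − (-460.3) = 34.7 m east.
Residual distance = √((-40.3)² + 34.7²) = 53.2 m.

53 m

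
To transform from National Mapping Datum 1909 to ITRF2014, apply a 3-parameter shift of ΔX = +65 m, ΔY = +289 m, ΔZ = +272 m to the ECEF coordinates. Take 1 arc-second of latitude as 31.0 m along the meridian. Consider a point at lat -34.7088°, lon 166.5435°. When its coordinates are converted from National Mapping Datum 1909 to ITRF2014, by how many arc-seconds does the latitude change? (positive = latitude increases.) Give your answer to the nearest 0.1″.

sin φ = -0.569406, cos φ = 0.822057, sin λ = 0.232707, cos λ = -0.972547.
North component: ΔN = −sin φ cos λ·ΔX − sin φ sin λ·ΔY + cos φ·ΔZ = −(-0.569406)(-0.972547)(65) − (-0.569406)(0.232707)(289) + (0.822057)(272) = 225.90 m.
1° of latitude spans 3600 × 31.00 = 111600 m, so Δφ = 225.90 / 111600 × 3600 = 7.287″.

Δφ = 7.3″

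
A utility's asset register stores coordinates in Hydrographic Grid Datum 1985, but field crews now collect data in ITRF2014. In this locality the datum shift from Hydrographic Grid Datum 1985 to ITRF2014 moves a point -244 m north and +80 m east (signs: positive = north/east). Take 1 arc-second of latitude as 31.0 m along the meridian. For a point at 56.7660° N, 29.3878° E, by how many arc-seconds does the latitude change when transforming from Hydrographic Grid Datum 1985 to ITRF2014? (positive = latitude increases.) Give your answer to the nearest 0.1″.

Δφ = -7.9″

1″ of latitude = 31.00 m, so Δφ = -244.0 / 31.00 = -7.871″.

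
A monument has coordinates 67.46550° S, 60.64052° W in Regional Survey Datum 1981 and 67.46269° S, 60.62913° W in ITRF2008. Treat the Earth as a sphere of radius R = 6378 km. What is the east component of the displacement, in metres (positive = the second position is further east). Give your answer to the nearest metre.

Δφ = -67.46269° − -67.46550° = +0.00281°; Δλ = -60.62913° − -60.64052° = +0.01139°.
1° along a meridian = πR/180 = 111317 m.
ΔN = Δφ × 111317 = 312.8 m; ΔE = Δλ × 111317 × cos(-67.46550°) = +0.01139 × 111317 × 0.383240 = 485.9 m.

ΔE = 486 m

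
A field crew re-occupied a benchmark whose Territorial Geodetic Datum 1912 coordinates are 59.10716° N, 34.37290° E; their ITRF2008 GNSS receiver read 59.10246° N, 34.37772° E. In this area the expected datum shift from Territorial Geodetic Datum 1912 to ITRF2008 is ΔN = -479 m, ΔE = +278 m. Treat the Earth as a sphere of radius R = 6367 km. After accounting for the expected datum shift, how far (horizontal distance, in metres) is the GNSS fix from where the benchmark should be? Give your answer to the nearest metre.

Observed coordinate differences: Δφ = -0.00470°, Δλ = +0.00482°.
Converting to metres (1° lat = 111125 m, cos φ = 0.513434): observed ΔN = -522.3 m, observed ΔE = 275.0 m.
Subtracting the expected shift leaves a residual of -522.3 − (-479) = -43.3 m north and 275.0 − (278) = -3.0 m east.
Residual distance = √((-43.3)² + (-3.0)²) = 43.4 m.

43 m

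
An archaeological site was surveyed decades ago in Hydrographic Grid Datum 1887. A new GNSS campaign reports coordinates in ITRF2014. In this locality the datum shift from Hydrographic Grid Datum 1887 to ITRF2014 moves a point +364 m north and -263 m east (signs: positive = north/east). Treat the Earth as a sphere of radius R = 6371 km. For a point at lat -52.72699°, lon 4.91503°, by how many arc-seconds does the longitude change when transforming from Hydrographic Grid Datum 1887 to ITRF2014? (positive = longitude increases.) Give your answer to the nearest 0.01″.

At latitude -52.72699°, cos φ = 0.605614.
One radian of longitude at latitude φ spans R cos φ, so Δλ = ΔE / (R cos φ) = -263.0 / (6371000 × 0.605614) = -6.8164e-05 rad = -14.060″.

Δλ = -14.06″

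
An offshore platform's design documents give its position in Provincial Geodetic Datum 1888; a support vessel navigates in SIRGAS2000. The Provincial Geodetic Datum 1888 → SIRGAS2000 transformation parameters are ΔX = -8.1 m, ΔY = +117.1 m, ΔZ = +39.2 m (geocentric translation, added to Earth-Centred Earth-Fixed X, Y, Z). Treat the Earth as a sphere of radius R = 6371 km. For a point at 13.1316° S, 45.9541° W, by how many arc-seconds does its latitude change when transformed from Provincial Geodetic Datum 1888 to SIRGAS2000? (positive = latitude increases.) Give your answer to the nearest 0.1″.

Δφ = 0.6″

sin φ = -0.227188, cos φ = 0.973851, sin λ = -0.718783, cos λ = 0.695234.
North component: ΔN = −sin φ cos λ·ΔX − sin φ sin λ·ΔY + cos φ·ΔZ = −(-0.227188)(0.695234)(-8.1) − (-0.227188)(-0.718783)(117.1) + (0.973851)(39.2) = 17.77 m.
1° of latitude spans πR/180 = 111195 m, so Δφ = 17.77 / 111195 × 3600 = 0.575″.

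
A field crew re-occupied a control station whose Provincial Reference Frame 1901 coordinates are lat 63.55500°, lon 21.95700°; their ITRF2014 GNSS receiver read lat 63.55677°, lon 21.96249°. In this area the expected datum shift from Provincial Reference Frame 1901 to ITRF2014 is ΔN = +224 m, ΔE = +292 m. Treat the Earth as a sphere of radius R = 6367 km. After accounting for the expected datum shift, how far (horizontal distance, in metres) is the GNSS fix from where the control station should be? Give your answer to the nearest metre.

Observed coordinate differences: Δφ = +0.00177°, Δλ = +0.00549°.
Converting to metres (1° lat = 111125 m, cos φ = 0.445339): observed ΔN = 196.7 m, observed ΔE = 271.7 m.
Subtracting the expected shift leaves a residual of 196.7 − (224) = -27.3 m north and 271.7 − (292) = -20.3 m east.
Residual distance = √((-27.3)² + (-20.3)²) = 34.0 m.

34 m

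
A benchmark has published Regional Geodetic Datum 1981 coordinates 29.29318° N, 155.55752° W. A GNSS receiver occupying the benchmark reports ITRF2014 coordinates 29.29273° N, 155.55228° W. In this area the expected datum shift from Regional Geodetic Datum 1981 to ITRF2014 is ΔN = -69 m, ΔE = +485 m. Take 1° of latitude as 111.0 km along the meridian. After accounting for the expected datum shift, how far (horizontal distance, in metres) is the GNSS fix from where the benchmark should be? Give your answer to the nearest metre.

Observed coordinate differences: Δφ = -0.00045°, Δλ = +0.00524°.
Converting to metres (1° lat = 111000 m, cos φ = 0.872128): observed ΔN = -50.0 m, observed ΔE = 507.3 m.
Subtracting the expected shift leaves a residual of -50.0 − (-69) = 19.0 m north and 507.3 − (485) = 22.3 m east.
Residual distance = √(19.0² + 22.3²) = 29.3 m.

29 m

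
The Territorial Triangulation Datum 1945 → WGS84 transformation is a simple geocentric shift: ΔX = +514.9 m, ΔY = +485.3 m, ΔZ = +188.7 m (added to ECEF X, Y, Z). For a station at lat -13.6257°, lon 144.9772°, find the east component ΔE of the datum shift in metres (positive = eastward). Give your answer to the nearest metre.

The local east axis at (φ, λ) is (−sin λ, cos λ, 0), so ΔE = −sin(144.9772°)·514.9 + cos(144.9772°)·485.3 = -692.93 m.

ΔE = -693 m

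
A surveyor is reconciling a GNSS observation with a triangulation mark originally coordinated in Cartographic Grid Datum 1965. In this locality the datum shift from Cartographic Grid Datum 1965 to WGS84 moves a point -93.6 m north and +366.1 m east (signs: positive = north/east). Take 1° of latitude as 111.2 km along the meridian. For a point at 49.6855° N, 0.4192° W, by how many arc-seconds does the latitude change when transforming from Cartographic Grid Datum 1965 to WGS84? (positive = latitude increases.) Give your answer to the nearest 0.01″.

Δφ = -3.03″

1° of latitude = 111.2 km, so Δφ = -93.6 / 111200 = -0.0008417° = -3.030″.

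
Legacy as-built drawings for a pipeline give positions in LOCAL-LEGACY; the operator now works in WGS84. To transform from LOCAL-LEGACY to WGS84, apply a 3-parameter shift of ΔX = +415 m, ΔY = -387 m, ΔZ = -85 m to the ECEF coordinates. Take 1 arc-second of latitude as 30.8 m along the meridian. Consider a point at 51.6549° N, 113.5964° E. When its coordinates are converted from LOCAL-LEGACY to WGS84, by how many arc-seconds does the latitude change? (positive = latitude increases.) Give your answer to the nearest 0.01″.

sin φ = 0.784288, cos φ = 0.620397, sin λ = 0.916388, cos λ = -0.400291.
North component: ΔN = −sin φ cos λ·ΔX − sin φ sin λ·ΔY + cos φ·ΔZ = −(0.784288)(-0.400291)(415) − (0.784288)(0.916388)(-387) + (0.620397)(-85) = 355.69 m.
1° of latitude spans 3600 × 30.80 = 110880 m, so Δφ = 355.69 / 110880 × 3600 = 11.549″.

Δφ = 11.55″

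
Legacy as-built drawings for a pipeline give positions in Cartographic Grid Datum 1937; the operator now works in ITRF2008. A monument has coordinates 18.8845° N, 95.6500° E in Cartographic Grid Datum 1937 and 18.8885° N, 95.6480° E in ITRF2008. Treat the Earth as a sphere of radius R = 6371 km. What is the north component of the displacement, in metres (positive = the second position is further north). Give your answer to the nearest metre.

ΔN = 445 m

Δφ = 18.8885° − 18.8845° = +0.0040°; Δλ = 95.6480° − 95.6500° = -0.0020°.
1° along a meridian = πR/180 = 111195 m.
ΔN = Δφ × 111195 = 444.8 m; ΔE = Δλ × 111195 × cos(18.8845°) = -0.0020 × 111195 × 0.946173 = -210.4 m.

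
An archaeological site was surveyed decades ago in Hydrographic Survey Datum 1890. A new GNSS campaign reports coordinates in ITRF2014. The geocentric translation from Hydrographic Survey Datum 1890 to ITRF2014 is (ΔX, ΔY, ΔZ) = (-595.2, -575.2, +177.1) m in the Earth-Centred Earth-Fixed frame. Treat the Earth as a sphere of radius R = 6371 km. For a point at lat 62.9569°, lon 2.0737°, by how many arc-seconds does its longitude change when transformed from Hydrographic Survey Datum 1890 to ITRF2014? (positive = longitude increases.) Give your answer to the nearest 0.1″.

Δλ = -39.4″

sin φ = 0.890665, cos φ = 0.454661, sin λ = 0.036185, cos λ = 0.999345.
East component: ΔE = −sin λ·ΔX + cos λ·ΔY = −(0.036185)(-595.2) + (0.999345)(-575.2) = -553.29 m.
1° of latitude spans πR/180 = 111195 m; at latitude φ, 1° of longitude spans that × cos φ = 50556.0 m, so Δλ = -553.29 / 50556.0 × 3600 = -39.399″.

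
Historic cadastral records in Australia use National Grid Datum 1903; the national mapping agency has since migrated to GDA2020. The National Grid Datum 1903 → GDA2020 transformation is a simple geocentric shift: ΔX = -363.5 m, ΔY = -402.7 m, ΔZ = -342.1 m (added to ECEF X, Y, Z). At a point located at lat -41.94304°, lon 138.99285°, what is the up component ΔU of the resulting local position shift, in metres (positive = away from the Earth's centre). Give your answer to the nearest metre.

At φ = -41.94304°, λ = 138.99285°: sin φ = -0.668391, cos φ = 0.743810, sin λ = 0.656153, cos λ = -0.754628.
ΔU = cos φ cos λ·ΔX + cos φ sin λ·ΔY + sin φ·ΔZ = (0.743810)(-0.754628)(-363.5) + (0.743810)(0.656153)(-402.7) + (-0.668391)(-342.1) = 236.15 m.

ΔU = 236 m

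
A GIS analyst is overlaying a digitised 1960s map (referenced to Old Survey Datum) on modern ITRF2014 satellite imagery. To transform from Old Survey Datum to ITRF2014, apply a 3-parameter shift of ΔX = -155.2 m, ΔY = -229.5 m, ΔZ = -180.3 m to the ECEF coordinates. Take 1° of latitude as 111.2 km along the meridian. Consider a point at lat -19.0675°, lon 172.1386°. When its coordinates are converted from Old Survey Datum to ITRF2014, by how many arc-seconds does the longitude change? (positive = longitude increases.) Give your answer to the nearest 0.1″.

sin φ = -0.326682, cos φ = 0.945134, sin λ = 0.136777, cos λ = -0.990602.
East component: ΔE = −sin λ·ΔX + cos λ·ΔY = −(0.136777)(-155.2) + (-0.990602)(-229.5) = 248.57 m.
1° of latitude spans 111200 m; at latitude φ, 1° of longitude spans that × cos φ = 105098.9 m, so Δλ = 248.57 / 105098.9 × 3600 = 8.514″.

Δλ = 8.5″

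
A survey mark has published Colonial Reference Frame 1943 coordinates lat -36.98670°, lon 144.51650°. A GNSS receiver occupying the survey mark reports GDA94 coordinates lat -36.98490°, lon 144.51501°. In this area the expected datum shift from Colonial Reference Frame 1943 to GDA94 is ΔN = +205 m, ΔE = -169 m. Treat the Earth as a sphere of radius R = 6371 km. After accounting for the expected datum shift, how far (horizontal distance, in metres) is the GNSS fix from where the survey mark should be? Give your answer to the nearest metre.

Observed coordinate differences: Δφ = +0.00180°, Δλ = -0.00149°.
Converting to metres (1° lat = 111195 m, cos φ = 0.798775): observed ΔN = 200.2 m, observed ΔE = -132.3 m.
Subtracting the expected shift leaves a residual of 200.2 − (205) = -4.8 m north and -132.3 − (-169) = 36.7 m east.
Residual distance = √((-4.8)² + 36.7²) = 37.0 m.

37 m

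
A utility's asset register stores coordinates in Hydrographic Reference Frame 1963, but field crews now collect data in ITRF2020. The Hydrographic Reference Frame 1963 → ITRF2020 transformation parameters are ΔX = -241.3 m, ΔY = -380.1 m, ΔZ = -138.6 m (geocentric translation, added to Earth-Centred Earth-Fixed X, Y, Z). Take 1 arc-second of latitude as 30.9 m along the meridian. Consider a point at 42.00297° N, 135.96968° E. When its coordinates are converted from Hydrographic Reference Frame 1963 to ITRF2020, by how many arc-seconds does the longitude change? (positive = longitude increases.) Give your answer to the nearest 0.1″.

sin φ = 0.669169, cos φ = 0.743110, sin λ = 0.695039, cos λ = -0.718972.
East component: ΔE = −sin λ·ΔX + cos λ·ΔY = −(0.695039)(-241.3) + (-0.718972)(-380.1) = 440.99 m.
1° of latitude spans 3600 × 30.90 = 111240 m; at latitude φ, 1° of longitude spans that × cos φ = 82663.6 m, so Δλ = 440.99 / 82663.6 × 3600 = 19.205″.

Δλ = 19.2″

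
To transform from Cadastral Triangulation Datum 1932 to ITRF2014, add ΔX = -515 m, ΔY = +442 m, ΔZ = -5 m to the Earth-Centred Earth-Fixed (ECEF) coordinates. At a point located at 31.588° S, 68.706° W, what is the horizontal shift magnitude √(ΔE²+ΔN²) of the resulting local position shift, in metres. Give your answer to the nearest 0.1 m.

450.6 m

The local east axis at (φ, λ) is (−sin λ, cos λ, 0), so ΔE = −sin(-68.706°)·(-515) + cos(-68.706°)·442 = -319.33 m.
The local north axis is (−sin φ cos λ, −sin φ sin λ, cos φ), giving ΔN = -97.965 − 215.717 − 4.259 = -317.94 m.
Horizontal magnitude = √(ΔE² + ΔN²) = √((-319.33)² + (-317.94)²) = 450.62 m.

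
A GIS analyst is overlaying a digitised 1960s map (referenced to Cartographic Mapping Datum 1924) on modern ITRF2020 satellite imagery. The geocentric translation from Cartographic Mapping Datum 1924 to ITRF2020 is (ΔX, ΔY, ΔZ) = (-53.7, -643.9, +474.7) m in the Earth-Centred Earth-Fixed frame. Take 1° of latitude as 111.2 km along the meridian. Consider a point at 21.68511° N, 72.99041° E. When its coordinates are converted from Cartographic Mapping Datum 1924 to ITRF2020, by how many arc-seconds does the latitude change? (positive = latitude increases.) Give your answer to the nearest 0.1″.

sin φ = 0.369505, cos φ = 0.929229, sin λ = 0.956256, cos λ = 0.292532.
North component: ΔN = −sin φ cos λ·ΔX − sin φ sin λ·ΔY + cos φ·ΔZ = −(0.369505)(0.292532)(-53.7) − (0.369505)(0.956256)(-643.9) + (0.929229)(474.7) = 674.43 m.
1° of latitude spans 111200 m, so Δφ = 674.43 / 111200 × 3600 = 21.834″.

Δφ = 21.8″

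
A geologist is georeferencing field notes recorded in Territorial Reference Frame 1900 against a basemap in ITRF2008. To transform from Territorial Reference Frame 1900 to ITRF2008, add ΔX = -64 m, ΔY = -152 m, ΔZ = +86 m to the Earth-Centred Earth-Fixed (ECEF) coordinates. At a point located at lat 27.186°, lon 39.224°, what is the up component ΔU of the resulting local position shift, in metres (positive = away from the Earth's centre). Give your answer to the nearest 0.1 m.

At φ = 27.186°, λ = 39.224°: sin φ = 0.456881, cos φ = 0.889528, sin λ = 0.632354, cos λ = 0.774680.
ΔU = cos φ cos λ·ΔX + cos φ sin λ·ΔY + sin φ·ΔZ = (0.889528)(0.774680)(-64) + (0.889528)(0.632354)(-152) + (0.456881)(86) = -90.31 m.

ΔU = -90.3 m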